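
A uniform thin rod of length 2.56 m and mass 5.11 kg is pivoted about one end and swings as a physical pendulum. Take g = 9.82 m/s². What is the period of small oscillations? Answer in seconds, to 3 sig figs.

For a physical pendulum T = 2π√(I/(mgd)), with d = 1.280 m from pivot to centre of mass.
I_cm = mL²/12 = 5.11 × 2.56²/12 = 2.791 kg·m²; I = I_cm + md² = 2.791 + 5.11 × 1.280² = 11.16 kg·m².
T = 2π√(11.16/(5.11 × 9.82 × 1.280)) = 2.62 s.

2.62 s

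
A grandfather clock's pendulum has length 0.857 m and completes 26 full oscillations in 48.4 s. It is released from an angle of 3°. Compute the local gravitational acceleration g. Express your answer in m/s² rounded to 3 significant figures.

T = 48.4/26 = 1.862 s.
From T = 2π√(L/g), g = 4π²L/T² = 4π² × 0.857/1.862² = 9.76 m/s².

9.76 m/s²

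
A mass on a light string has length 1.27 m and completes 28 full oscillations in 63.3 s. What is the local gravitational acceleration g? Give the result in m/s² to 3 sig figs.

T = 63.3/28 = 2.261 s.
From T = 2π√(L/g), g = 4π²L/T² = 4π² × 1.27/2.261² = 9.81 m/s².

9.81 m/s²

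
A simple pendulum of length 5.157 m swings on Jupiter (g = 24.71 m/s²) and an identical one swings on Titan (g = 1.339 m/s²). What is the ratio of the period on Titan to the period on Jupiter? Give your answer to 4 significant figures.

T ∝ 1/√g, so T₂/T₁ = √(g₁/g₂) = √(24.71/1.339) = 4.296.

4.296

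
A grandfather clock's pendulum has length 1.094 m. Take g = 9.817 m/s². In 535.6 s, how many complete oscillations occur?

255

T = 2π√(L/g) = 2π√(1.094/9.817) = 2.0975 s.
Number of complete oscillations = ⌊535.6/2.0975⌋ = ⌊255.35⌋ = 255.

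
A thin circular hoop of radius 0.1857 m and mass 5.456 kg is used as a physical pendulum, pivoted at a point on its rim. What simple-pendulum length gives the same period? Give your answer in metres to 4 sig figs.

The equivalent simple-pendulum length is L_eq = I/(md), where I is about the pivot and d = 0.18570 m.
I_cm = mR² = 0.18815 kg·m², so I = I_cm + md² = 0.18815 + 0.18815 = 0.37629 kg·m².
L_eq = 0.37629/(5.456 × 0.18570) = 0.3714 m.

0.3714 m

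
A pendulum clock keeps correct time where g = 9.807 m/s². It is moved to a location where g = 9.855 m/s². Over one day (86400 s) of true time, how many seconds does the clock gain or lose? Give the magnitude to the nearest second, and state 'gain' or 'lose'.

gain 211 s

The clock's period scales as T ∝ 1/√g, so T'/T = √(9.807/9.855) = 0.997562.
In 86400 s of true time the clock registers 86400/0.997562 = 86611.2 s, so it gains 211 s.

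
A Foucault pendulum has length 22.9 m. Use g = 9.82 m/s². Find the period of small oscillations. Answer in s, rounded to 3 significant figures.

9.59 s

T = 2π√(L/g) = 2π√(22.9/9.82) = 2π × 1.527 = 9.59 s.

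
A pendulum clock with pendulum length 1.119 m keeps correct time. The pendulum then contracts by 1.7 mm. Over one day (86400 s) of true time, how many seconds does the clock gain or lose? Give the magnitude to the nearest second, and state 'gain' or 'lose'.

T ∝ √L, so T'/T = √(1.11730/1.119) = 0.999240.
In 86400 s of true time the clock registers 86400/0.999240 = 86465.7 s, so it gains 66 s.

gain 66 s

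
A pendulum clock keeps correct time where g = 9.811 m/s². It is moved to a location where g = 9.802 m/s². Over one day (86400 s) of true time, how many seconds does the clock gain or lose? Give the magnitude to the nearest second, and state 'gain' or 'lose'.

The clock's period scales as T ∝ 1/√g, so T'/T = √(9.811/9.802) = 1.00046.
In 86400 s of true time the clock registers 86400/1.00046 = 86360.4 s, so it loses 40 s.

lose 40 s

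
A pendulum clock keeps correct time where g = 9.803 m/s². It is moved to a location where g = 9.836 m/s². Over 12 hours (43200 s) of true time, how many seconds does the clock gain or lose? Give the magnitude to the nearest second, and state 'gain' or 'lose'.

gain 73 s

The clock's period scales as T ∝ 1/√g, so T'/T = √(9.803/9.836) = 0.998321.
In 43200 s of true time the clock registers 43200/0.998321 = 43272.7 s, so it gains 73 s.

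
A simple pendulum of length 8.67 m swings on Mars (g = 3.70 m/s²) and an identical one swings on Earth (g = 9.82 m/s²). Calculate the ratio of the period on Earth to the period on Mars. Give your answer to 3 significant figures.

0.614

T ∝ 1/√g, so T₂/T₁ = √(g₁/g₂) = √(3.70/9.82) = 0.614.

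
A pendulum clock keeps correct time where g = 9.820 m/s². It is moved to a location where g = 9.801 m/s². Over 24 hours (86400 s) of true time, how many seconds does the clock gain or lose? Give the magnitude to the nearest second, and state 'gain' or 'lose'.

lose 84 s

The clock's period scales as T ∝ 1/√g, so T'/T = √(9.820/9.801) = 1.00097.
In 86400 s of true time the clock registers 86400/1.00097 = 86316.4 s, so it loses 84 s.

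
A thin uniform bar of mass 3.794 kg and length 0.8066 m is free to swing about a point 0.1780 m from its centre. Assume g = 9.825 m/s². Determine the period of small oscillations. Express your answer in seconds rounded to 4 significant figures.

1.393 s

For a physical pendulum T = 2π√(I/(mgd)), with d = 0.17800 m from pivot to centre of mass.
I_cm = mL²/12 = 3.794 × 0.8066²/12 = 0.20570 kg·m²; I = I_cm + md² = 0.20570 + 3.794 × 0.17800² = 0.32591 kg·m².
T = 2π√(0.32591/(3.794 × 9.825 × 0.17800)) = 1.393 s.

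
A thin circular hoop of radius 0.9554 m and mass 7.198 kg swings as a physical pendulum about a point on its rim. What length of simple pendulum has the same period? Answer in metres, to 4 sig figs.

1.911 m

The equivalent simple-pendulum length is L_eq = I/(md), where I is about the pivot and d = 0.95540 m.
I_cm = mR² = 6.5703 kg·m², so I = I_cm + md² = 6.5703 + 6.5703 = 13.141 kg·m².
L_eq = 13.141/(7.198 × 0.95540) = 1.911 m.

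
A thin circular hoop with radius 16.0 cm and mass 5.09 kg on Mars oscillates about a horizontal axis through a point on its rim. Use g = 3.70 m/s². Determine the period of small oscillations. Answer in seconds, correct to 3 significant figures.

I_cm = mr² = 0.1303 kg·m². The pivot is at distance d = 0.160 m from the centre of mass.
By the parallel-axis theorem, I = I_cm + md² = 0.1303 + 0.1303 = 0.2606 kg·m².
T = 2π√(I/(mgd)) = 2π√(0.2606/(5.09 × 3.70 × 0.160)) = 1.85 s.

1.85 s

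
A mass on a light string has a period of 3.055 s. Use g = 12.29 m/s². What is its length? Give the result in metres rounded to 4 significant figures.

2.905 m

From T = 2π√(L/g), L = gT²/(4π²) = 12.29 × 3.0550²/(4π²) = 2.905 m.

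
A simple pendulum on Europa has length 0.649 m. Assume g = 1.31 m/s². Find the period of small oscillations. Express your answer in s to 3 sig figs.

T = 2π√(L/g) = 2π√(0.649/1.31) = 2π × 0.7039 = 4.42 s.

4.42 s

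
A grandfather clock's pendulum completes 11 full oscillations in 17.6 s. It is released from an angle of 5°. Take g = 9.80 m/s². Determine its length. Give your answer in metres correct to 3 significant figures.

0.635 m

T = 17.6/11 = 1.600 s.
From T = 2π√(L/g), L = gT²/(4π²) = 9.80 × 1.600²/(4π²) = 0.635 m.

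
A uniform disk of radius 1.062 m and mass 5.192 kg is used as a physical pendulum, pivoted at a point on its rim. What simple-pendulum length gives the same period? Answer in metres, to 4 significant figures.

1.593 m

The equivalent simple-pendulum length is L_eq = I/(md), where I is about the pivot and d = 1.0620 m.
I_cm = ½mR² = 2.9279 kg·m², so I = I_cm + md² = 2.9279 + 5.8558 = 8.7836 kg·m².
L_eq = 8.7836/(5.192 × 1.0620) = 1.593 m.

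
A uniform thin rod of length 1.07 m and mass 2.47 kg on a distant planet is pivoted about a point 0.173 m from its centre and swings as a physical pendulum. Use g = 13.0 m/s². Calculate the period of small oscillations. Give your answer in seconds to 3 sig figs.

1.48 s

For a physical pendulum T = 2π√(I/(mgd)), with d = 0.1730 m from pivot to centre of mass.
I_cm = mL²/12 = 2.47 × 1.07²/12 = 0.2357 kg·m²; I = I_cm + md² = 0.2357 + 2.47 × 0.1730² = 0.3096 kg·m².
T = 2π√(0.3096/(2.47 × 13.0 × 0.1730)) = 1.48 s.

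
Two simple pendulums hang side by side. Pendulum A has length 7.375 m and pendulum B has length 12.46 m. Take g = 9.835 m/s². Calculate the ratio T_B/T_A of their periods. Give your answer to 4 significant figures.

1.300

T ∝ √L, so T_B/T_A = √(L_B/L_A) = √(12.46/7.375) = 1.300.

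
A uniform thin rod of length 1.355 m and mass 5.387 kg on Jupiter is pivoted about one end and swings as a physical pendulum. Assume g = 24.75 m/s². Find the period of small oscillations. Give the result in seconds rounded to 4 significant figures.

1.200 s

For a physical pendulum T = 2π√(I/(mgd)), with d = 0.67750 m from pivot to centre of mass.
I_cm = mL²/12 = 5.387 × 1.355²/12 = 0.82422 kg·m²; I = I_cm + md² = 0.82422 + 5.387 × 0.67750² = 3.2969 kg·m².
T = 2π√(3.2969/(5.387 × 24.75 × 0.67750)) = 1.200 s.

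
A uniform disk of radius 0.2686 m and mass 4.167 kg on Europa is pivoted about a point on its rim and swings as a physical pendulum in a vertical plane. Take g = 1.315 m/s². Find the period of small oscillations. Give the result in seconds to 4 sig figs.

I_cm = ½mr² = 0.15032 kg·m². The pivot is at distance d = 0.2686 m from the centre of mass.
By the parallel-axis theorem, I = I_cm + md² = 0.15032 + 0.30063 = 0.45095 kg·m².
T = 2π√(I/(mgd)) = 2π√(0.45095/(4.167 × 1.315 × 0.2686)) = 3.478 s.

3.478 s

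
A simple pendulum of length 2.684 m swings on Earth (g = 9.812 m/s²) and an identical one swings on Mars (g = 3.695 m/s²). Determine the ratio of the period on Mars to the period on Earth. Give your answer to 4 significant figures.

T ∝ 1/√g, so T₂/T₁ = √(g₁/g₂) = √(9.812/3.695) = 1.630.

1.630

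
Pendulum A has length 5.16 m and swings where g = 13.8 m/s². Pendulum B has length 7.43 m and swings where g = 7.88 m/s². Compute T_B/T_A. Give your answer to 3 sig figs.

T = 2π√(L/g), so T_B/T_A = √((L_B/g_B)/(L_A/g_A)) = √((7.43/7.88)/(5.16/13.8)) = 1.59.

1.59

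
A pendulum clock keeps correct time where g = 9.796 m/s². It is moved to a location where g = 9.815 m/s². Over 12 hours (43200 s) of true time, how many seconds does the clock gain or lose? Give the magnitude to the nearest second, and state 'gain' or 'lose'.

gain 42 s

The clock's period scales as T ∝ 1/√g, so T'/T = √(9.796/9.815) = 0.999032.
In 43200 s of true time the clock registers 43200/0.999032 = 43241.9 s, so it gains 42 s.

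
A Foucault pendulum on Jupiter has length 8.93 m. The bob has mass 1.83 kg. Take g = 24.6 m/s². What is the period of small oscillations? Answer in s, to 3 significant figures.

3.79 s

T = 2π√(L/g) = 2π√(8.93/24.6) = 2π × 0.6025 = 3.79 s.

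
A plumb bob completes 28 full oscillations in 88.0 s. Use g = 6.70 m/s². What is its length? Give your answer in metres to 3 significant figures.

1.68 m

T = 88.0/28 = 3.143 s.
From T = 2π√(L/g), L = gT²/(4π²) = 6.70 × 3.143²/(4π²) = 1.68 m.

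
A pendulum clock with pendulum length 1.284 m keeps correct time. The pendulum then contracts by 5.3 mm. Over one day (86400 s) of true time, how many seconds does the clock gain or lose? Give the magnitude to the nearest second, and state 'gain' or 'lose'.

gain 179 s

T ∝ √L, so T'/T = √(1.27870/1.284) = 0.997934.
In 86400 s of true time the clock registers 86400/0.997934 = 86578.9 s, so it gains 179 s.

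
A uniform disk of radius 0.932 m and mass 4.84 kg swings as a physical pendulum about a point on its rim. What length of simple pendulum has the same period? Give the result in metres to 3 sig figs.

The equivalent simple-pendulum length is L_eq = I/(md), where I is about the pivot and d = 0.9320 m.
I_cm = ½mR² = 2.102 kg·m², so I = I_cm + md² = 2.102 + 4.204 = 6.306 kg·m².
L_eq = 6.306/(4.84 × 0.9320) = 1.40 m.

1.40 m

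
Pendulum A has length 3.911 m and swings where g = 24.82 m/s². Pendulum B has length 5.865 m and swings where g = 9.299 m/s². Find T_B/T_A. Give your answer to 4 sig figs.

2.001

T = 2π√(L/g), so T_B/T_A = √((L_B/g_B)/(L_A/g_A)) = √((5.865/9.299)/(3.911/24.82)) = 2.001.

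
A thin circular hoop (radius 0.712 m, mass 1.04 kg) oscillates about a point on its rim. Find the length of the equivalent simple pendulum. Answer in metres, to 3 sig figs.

The equivalent simple-pendulum length is L_eq = I/(md), where I is about the pivot and d = 0.7120 m.
I_cm = mR² = 0.5272 kg·m², so I = I_cm + md² = 0.5272 + 0.5272 = 1.054 kg·m².
L_eq = 1.054/(1.04 × 0.7120) = 1.42 m.

1.42 m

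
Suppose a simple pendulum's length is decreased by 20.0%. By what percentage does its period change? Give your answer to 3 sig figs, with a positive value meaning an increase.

T ∝ √L, so T'/T = √(0.8000) = 0.8944.
Percentage change in T = (0.8944 − 1) × 100% = -10.6%.

-10.6%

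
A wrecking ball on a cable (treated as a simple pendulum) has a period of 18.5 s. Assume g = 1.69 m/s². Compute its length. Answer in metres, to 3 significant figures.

14.7 m

From T = 2π√(L/g), L = gT²/(4π²) = 1.69 × 18.50²/(4π²) = 14.7 m.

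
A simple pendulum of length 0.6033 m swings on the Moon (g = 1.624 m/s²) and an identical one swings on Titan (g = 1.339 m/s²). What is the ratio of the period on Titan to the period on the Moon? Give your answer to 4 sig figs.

T ∝ 1/√g, so T₂/T₁ = √(g₁/g₂) = √(1.624/1.339) = 1.101.

1.101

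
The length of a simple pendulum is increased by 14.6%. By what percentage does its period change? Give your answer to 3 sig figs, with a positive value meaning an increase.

7.05%

T ∝ √L, so T'/T = √(1.146) = 1.071.
Percentage change in T = (1.071 − 1) × 100% = 7.05%.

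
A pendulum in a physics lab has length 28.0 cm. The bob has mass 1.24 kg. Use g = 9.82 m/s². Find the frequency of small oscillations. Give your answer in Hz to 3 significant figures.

0.943 Hz

T = 2π√(L/g) = 2π√(0.280/9.82) = 1.061 s, so f = 1/T = 0.943 Hz.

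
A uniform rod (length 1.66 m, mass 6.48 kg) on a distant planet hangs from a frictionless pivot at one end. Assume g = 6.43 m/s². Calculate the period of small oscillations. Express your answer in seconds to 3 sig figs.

For a physical pendulum T = 2π√(I/(mgd)), with d = 0.8300 m from pivot to centre of mass.
I_cm = mL²/12 = 6.48 × 1.66²/12 = 1.488 kg·m²; I = I_cm + md² = 1.488 + 6.48 × 0.8300² = 5.952 kg·m².
T = 2π√(5.952/(6.48 × 6.43 × 0.8300)) = 2.61 s.

2.61 s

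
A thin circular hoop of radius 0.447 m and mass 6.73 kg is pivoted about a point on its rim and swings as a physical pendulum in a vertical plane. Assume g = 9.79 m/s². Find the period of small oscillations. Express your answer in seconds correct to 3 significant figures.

I_cm = mr² = 1.345 kg·m². The pivot is at distance d = 0.447 m from the centre of mass.
By the parallel-axis theorem, I = I_cm + md² = 1.345 + 1.345 = 2.689 kg·m².
T = 2π√(I/(mgd)) = 2π√(2.689/(6.73 × 9.79 × 0.447)) = 1.90 s.

1.90 s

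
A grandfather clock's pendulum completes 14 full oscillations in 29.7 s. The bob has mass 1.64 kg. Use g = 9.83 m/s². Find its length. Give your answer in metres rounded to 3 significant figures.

1.12 m

T = 29.7/14 = 2.121 s.
From T = 2π√(L/g), L = gT²/(4π²) = 9.83 × 2.121²/(4π²) = 1.12 m.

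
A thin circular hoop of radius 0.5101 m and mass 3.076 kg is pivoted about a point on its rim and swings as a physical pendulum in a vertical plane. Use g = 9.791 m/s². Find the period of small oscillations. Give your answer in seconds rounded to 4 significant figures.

2.028 s

I_cm = mr² = 0.80038 kg·m². The pivot is at distance d = 0.5101 m from the centre of mass.
By the parallel-axis theorem, I = I_cm + md² = 0.80038 + 0.80038 = 1.6008 kg·m².
T = 2π√(I/(mgd)) = 2π√(1.6008/(3.076 × 9.791 × 0.5101)) = 2.028 s.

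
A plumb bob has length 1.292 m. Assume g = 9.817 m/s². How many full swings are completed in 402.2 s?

T = 2π√(L/g) = 2π√(1.292/9.817) = 2.2794 s.
Number of complete oscillations = ⌊402.2/2.2794⌋ = ⌊176.45⌋ = 176.

176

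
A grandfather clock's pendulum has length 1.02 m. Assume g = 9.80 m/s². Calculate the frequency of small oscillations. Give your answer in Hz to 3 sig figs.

T = 2π√(L/g) = 2π√(1.02/9.80) = 2.027 s, so f = 1/T = 0.493 Hz.

0.493 Hz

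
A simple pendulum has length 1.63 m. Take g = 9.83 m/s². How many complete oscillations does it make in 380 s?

148

T = 2π√(L/g) = 2π√(1.63/9.83) = 2.559 s.
Number of complete oscillations = ⌊380/2.559⌋ = ⌊148.5⌋ = 148.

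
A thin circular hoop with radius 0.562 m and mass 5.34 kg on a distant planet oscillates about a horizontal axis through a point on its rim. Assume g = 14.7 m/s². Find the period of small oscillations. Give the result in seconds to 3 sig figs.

I_cm = mr² = 1.687 kg·m². The pivot is at distance d = 0.562 m from the centre of mass.
By the parallel-axis theorem, I = I_cm + md² = 1.687 + 1.687 = 3.373 kg·m².
T = 2π√(I/(mgd)) = 2π√(3.373/(5.34 × 14.7 × 0.562)) = 1.74 s.

1.74 s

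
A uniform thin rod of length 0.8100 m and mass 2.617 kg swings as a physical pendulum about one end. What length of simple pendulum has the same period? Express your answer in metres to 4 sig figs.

0.5400 m

The equivalent simple-pendulum length is L_eq = I/(md), where I is about the pivot and d = 0.40500 m.
I_cm = (1/12)mL² = 0.14308 kg·m², so I = I_cm + md² = 0.14308 + 0.42925 = 0.57234 kg·m².
L_eq = 0.57234/(2.617 × 0.40500) = 0.5400 m.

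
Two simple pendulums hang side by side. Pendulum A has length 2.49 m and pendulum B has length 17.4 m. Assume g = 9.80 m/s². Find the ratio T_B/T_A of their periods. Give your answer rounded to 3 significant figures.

2.64

T ∝ √L, so T_B/T_A = √(L_B/L_A) = √(17.4/2.49) = 2.64.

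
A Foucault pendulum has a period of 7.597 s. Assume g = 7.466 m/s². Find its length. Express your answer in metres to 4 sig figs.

From T = 2π√(L/g), L = gT²/(4π²) = 7.466 × 7.5970²/(4π²) = 10.91 m.

10.91 m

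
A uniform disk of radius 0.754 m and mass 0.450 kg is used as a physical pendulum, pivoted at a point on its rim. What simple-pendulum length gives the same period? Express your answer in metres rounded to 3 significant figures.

1.13 m

The equivalent simple-pendulum length is L_eq = I/(md), where I is about the pivot and d = 0.7540 m.
I_cm = ½mR² = 0.1279 kg·m², so I = I_cm + md² = 0.1279 + 0.2558 = 0.3837 kg·m².
L_eq = 0.3837/(0.450 × 0.7540) = 1.13 m.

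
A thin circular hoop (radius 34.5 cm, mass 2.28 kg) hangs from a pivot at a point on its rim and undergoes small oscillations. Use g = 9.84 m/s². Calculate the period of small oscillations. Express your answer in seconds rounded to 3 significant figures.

I_cm = mr² = 0.2714 kg·m². The pivot is at distance d = 0.345 m from the centre of mass.
By the parallel-axis theorem, I = I_cm + md² = 0.2714 + 0.2714 = 0.5428 kg·m².
T = 2π√(I/(mgd)) = 2π√(0.5428/(2.28 × 9.84 × 0.345)) = 1.66 s.

1.66 s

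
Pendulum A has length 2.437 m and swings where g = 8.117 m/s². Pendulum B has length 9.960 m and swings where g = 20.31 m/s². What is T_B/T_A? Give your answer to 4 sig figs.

1.278

T = 2π√(L/g), so T_B/T_A = √((L_B/g_B)/(L_A/g_A)) = √((9.960/20.31)/(2.437/8.117)) = 1.278.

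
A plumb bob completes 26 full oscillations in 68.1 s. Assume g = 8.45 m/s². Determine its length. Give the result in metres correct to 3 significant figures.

1.47 m

T = 68.1/26 = 2.619 s.
From T = 2π√(L/g), L = gT²/(4π²) = 8.45 × 2.619²/(4π²) = 1.47 m.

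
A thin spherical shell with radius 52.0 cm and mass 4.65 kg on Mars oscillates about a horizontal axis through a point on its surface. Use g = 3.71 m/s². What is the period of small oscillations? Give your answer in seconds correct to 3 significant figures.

I_cm = (2/3)mr² = 0.8382 kg·m². The pivot is at distance d = 0.520 m from the centre of mass.
By the parallel-axis theorem, I = I_cm + md² = 0.8382 + 1.257 = 2.096 kg·m².
T = 2π√(I/(mgd)) = 2π√(2.096/(4.65 × 3.71 × 0.520)) = 3.04 s.

3.04 s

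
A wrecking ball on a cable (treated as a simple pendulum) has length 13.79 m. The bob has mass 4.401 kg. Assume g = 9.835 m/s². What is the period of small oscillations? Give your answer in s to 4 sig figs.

7.440 s

T = 2π√(L/g) = 2π√(13.79/9.835) = 2π × 1.1841 = 7.440 s.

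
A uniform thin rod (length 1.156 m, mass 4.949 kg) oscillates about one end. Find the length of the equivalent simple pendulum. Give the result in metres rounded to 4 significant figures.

0.7707 m

The equivalent simple-pendulum length is L_eq = I/(md), where I is about the pivot and d = 0.57800 m.
I_cm = (1/12)mL² = 0.55113 kg·m², so I = I_cm + md² = 0.55113 + 1.6534 = 2.2045 kg·m².
L_eq = 2.2045/(4.949 × 0.57800) = 0.7707 m.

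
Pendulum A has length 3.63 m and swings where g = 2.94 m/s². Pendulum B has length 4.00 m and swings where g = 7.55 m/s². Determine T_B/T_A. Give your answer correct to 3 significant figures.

T = 2π√(L/g), so T_B/T_A = √((L_B/g_B)/(L_A/g_A)) = √((4.00/7.55)/(3.63/2.94)) = 0.655.

0.655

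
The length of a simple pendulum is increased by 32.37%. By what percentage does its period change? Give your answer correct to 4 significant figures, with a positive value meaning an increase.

15.05%

T ∝ √L, so T'/T = √(1.3237) = 1.1505.
Percentage change in T = (1.1505 − 1) × 100% = 15.05%.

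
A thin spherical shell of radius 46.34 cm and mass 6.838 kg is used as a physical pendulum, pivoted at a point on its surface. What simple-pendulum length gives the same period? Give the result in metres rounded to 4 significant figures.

The equivalent simple-pendulum length is L_eq = I/(md), where I is about the pivot and d = 0.46340 m.
I_cm = (2/3)mR² = 0.97893 kg·m², so I = I_cm + md² = 0.97893 + 1.4684 = 2.4473 kg·m².
L_eq = 2.4473/(6.838 × 0.46340) = 0.7723 m.

0.7723 m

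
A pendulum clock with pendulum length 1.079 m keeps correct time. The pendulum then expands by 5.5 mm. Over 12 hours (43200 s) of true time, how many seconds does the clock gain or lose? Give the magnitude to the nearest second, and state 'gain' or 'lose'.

lose 110 s

T ∝ √L, so T'/T = √(1.08450/1.079) = 1.00255.
In 43200 s of true time the clock registers 43200/1.00255 = 43090.3 s, so it loses 110 s.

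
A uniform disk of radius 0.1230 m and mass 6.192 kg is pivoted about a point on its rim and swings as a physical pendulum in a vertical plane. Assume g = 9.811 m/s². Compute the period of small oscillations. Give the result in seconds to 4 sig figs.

I_cm = ½mr² = 0.046839 kg·m². The pivot is at distance d = 0.1230 m from the centre of mass.
By the parallel-axis theorem, I = I_cm + md² = 0.046839 + 0.093679 = 0.14052 kg·m².
T = 2π√(I/(mgd)) = 2π√(0.14052/(6.192 × 9.811 × 0.1230)) = 0.8616 s.

0.8616 s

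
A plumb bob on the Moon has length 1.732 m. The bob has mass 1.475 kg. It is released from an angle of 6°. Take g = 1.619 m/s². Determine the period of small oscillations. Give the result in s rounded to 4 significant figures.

T = 2π√(L/g) = 2π√(1.732/1.619) = 2π × 1.0343 = 6.499 s.

6.499 s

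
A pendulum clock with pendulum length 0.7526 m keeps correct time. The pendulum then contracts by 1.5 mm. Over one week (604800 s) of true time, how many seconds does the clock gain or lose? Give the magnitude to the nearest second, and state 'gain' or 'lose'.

gain 604 s

T ∝ √L, so T'/T = √(0.75110/0.7526) = 0.999003.
In 604800 s of true time the clock registers 604800/0.999003 = 605403.6 s, so it gains 604 s.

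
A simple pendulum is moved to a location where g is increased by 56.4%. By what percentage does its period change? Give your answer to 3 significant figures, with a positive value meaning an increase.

-20.0%

T ∝ 1/√g, so T'/T = 1/√(1.564) = 0.7996.
Percentage change in T = (0.7996 − 1) × 100% = -20.0%.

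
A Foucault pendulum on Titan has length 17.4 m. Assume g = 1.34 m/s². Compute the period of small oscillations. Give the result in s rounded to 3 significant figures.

22.6 s

T = 2π√(L/g) = 2π√(17.4/1.34) = 2π × 3.603 = 22.6 s.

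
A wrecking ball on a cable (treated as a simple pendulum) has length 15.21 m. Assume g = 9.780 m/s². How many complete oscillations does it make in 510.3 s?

65

T = 2π√(L/g) = 2π√(15.21/9.780) = 7.8357 s.
Number of complete oscillations = ⌊510.3/7.8357⌋ = ⌊65.125⌋ = 65.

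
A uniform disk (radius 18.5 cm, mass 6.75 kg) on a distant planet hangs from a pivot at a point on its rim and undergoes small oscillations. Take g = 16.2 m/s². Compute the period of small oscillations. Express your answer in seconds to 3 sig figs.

0.822 s

I_cm = ½mr² = 0.1155 kg·m². The pivot is at distance d = 0.185 m from the centre of mass.
By the parallel-axis theorem, I = I_cm + md² = 0.1155 + 0.2310 = 0.3465 kg·m².
T = 2π√(I/(mgd)) = 2π√(0.3465/(6.75 × 16.2 × 0.185)) = 0.822 s.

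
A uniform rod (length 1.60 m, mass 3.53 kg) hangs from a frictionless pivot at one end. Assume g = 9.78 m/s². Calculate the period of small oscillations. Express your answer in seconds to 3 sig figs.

2.08 s

For a physical pendulum T = 2π√(I/(mgd)), with d = 0.8000 m from pivot to centre of mass.
I_cm = mL²/12 = 3.53 × 1.60²/12 = 0.7531 kg·m²; I = I_cm + md² = 0.7531 + 3.53 × 0.8000² = 3.012 kg·m².
T = 2π√(3.012/(3.53 × 9.78 × 0.8000)) = 2.08 s.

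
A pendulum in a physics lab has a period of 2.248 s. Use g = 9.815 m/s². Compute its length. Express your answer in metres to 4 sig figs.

From T = 2π√(L/g), L = gT²/(4π²) = 9.815 × 2.2480²/(4π²) = 1.256 m.

1.256 m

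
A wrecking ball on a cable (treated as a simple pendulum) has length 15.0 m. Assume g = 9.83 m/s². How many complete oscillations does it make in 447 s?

57

T = 2π√(L/g) = 2π√(15.0/9.83) = 7.762 s.
Number of complete oscillations = ⌊447/7.762⌋ = ⌊57.59⌋ = 57.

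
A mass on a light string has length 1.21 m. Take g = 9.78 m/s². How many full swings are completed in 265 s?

119

T = 2π√(L/g) = 2π√(1.21/9.78) = 2.210 s.
Number of complete oscillations = ⌊265/2.210⌋ = ⌊119.9⌋ = 119.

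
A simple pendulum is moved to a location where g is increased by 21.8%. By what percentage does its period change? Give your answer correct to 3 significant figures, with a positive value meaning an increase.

T ∝ 1/√g, so T'/T = 1/√(1.218) = 0.9061.
Percentage change in T = (0.9061 − 1) × 100% = -9.39%.

-9.39%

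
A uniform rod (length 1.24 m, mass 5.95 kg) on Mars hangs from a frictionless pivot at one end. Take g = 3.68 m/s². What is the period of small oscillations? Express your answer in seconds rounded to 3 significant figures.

2.98 s

For a physical pendulum T = 2π√(I/(mgd)), with d = 0.6200 m from pivot to centre of mass.
I_cm = mL²/12 = 5.95 × 1.24²/12 = 0.7624 kg·m²; I = I_cm + md² = 0.7624 + 5.95 × 0.6200² = 3.050 kg·m².
T = 2π√(3.050/(5.95 × 3.68 × 0.6200)) = 2.98 s.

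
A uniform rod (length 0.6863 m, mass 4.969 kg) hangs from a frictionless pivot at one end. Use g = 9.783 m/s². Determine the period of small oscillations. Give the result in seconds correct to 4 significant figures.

For a physical pendulum T = 2π√(I/(mgd)), with d = 0.34315 m from pivot to centre of mass.
I_cm = mL²/12 = 4.969 × 0.6863²/12 = 0.19504 kg·m²; I = I_cm + md² = 0.19504 + 4.969 × 0.34315² = 0.78015 kg·m².
T = 2π√(0.78015/(4.969 × 9.783 × 0.34315)) = 1.359 s.

1.359 s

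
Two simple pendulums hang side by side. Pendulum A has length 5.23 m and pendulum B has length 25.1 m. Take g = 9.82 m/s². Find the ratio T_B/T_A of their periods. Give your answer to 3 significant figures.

T ∝ √L, so T_B/T_A = √(L_B/L_A) = √(25.1/5.23) = 2.19.

2.19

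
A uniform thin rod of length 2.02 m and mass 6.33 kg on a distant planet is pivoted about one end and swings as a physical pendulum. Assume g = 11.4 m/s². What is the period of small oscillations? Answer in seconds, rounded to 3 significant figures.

For a physical pendulum T = 2π√(I/(mgd)), with d = 1.010 m from pivot to centre of mass.
I_cm = mL²/12 = 6.33 × 2.02²/12 = 2.152 kg·m²; I = I_cm + md² = 2.152 + 6.33 × 1.010² = 8.610 kg·m².
T = 2π√(8.610/(6.33 × 11.4 × 1.010)) = 2.16 s.

2.16 s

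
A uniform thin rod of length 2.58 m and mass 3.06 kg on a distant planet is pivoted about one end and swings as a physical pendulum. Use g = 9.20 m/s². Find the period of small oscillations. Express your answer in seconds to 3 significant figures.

For a physical pendulum T = 2π√(I/(mgd)), with d = 1.290 m from pivot to centre of mass.
I_cm = mL²/12 = 3.06 × 2.58²/12 = 1.697 kg·m²; I = I_cm + md² = 1.697 + 3.06 × 1.290² = 6.790 kg·m².
T = 2π√(6.790/(3.06 × 9.20 × 1.290)) = 2.72 s.

2.72 s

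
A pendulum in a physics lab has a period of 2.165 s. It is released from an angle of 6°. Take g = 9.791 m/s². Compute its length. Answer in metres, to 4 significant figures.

1.162 m

From T = 2π√(L/g), L = gT²/(4π²) = 9.791 × 2.1650²/(4π²) = 1.162 m.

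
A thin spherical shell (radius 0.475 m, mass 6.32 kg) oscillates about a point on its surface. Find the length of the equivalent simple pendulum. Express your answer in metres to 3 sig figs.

0.792 m

The equivalent simple-pendulum length is L_eq = I/(md), where I is about the pivot and d = 0.4750 m.
I_cm = (2/3)mR² = 0.9506 kg·m², so I = I_cm + md² = 0.9506 + 1.426 = 2.377 kg·m².
L_eq = 2.377/(6.32 × 0.4750) = 0.792 m.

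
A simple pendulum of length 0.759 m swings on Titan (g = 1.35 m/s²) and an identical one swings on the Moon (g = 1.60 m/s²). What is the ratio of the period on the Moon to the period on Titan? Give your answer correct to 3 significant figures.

0.919

T ∝ 1/√g, so T₂/T₁ = √(g₁/g₂) = √(1.35/1.60) = 0.919.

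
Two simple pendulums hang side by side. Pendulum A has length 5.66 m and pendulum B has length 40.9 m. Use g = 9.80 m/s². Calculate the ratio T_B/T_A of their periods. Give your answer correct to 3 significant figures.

T ∝ √L, so T_B/T_A = √(L_B/L_A) = √(40.9/5.66) = 2.69.

2.69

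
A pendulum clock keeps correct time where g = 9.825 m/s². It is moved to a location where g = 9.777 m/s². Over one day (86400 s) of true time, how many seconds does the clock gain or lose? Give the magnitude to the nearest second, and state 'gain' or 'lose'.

lose 211 s

The clock's period scales as T ∝ 1/√g, so T'/T = √(9.825/9.777) = 1.00245.
In 86400 s of true time the clock registers 86400/1.00245 = 86188.7 s, so it loses 211 s.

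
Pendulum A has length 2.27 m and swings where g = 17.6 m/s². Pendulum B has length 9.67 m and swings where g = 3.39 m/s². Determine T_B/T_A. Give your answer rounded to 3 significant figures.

4.70

T = 2π√(L/g), so T_B/T_A = √((L_B/g_B)/(L_A/g_A)) = √((9.67/3.39)/(2.27/17.6)) = 4.70.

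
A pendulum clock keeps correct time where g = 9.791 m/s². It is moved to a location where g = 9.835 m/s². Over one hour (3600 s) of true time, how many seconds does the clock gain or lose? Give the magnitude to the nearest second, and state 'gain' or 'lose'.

gain 8 s

The clock's period scales as T ∝ 1/√g, so T'/T = √(9.791/9.835) = 0.997761.
In 3600 s of true time the clock registers 3600/0.997761 = 3608.1 s, so it gains 8 s.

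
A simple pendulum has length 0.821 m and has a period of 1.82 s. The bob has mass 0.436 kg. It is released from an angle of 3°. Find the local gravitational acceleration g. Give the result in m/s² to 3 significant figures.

From T = 2π√(L/g), g = 4π²L/T² = 4π² × 0.821/1.820² = 9.78 m/s².

9.78 m/s²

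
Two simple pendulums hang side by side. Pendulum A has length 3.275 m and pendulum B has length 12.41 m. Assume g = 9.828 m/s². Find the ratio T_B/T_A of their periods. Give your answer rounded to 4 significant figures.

T ∝ √L, so T_B/T_A = √(L_B/L_A) = √(12.41/3.275) = 1.947.

1.947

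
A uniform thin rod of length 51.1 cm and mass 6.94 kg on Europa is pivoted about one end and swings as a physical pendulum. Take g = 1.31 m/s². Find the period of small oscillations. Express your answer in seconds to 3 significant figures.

3.20 s

For a physical pendulum T = 2π√(I/(mgd)), with d = 0.2555 m from pivot to centre of mass.
I_cm = mL²/12 = 6.94 × 0.511²/12 = 0.1510 kg·m²; I = I_cm + md² = 0.1510 + 6.94 × 0.2555² = 0.6041 kg·m².
T = 2π√(0.6041/(6.94 × 1.31 × 0.2555)) = 3.20 s.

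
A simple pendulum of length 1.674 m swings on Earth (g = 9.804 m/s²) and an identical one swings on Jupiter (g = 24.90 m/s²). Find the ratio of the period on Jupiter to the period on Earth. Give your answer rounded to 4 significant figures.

T ∝ 1/√g, so T₂/T₁ = √(g₁/g₂) = √(9.804/24.90) = 0.6275.

0.6275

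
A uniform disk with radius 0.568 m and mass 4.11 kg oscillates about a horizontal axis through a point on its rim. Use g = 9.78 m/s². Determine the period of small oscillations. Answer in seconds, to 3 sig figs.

1.85 s

I_cm = ½mr² = 0.6630 kg·m². The pivot is at distance d = 0.568 m from the centre of mass.
By the parallel-axis theorem, I = I_cm + md² = 0.6630 + 1.326 = 1.989 kg·m².
T = 2π√(I/(mgd)) = 2π√(1.989/(4.11 × 9.78 × 0.568)) = 1.85 s.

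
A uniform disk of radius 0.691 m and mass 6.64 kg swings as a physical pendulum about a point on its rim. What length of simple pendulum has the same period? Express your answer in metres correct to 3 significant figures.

1.04 m

The equivalent simple-pendulum length is L_eq = I/(md), where I is about the pivot and d = 0.6910 m.
I_cm = ½mR² = 1.585 kg·m², so I = I_cm + md² = 1.585 + 3.170 = 4.756 kg·m².
L_eq = 4.756/(6.64 × 0.6910) = 1.04 m.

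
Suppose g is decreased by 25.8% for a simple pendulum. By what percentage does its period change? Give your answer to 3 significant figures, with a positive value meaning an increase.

T ∝ 1/√g, so T'/T = 1/√(0.7420) = 1.161.
Percentage change in T = (1.161 − 1) × 100% = 16.1%.

16.1%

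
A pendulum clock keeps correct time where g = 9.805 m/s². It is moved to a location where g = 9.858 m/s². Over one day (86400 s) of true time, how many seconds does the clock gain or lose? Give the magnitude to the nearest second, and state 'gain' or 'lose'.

gain 233 s

The clock's period scales as T ∝ 1/√g, so T'/T = √(9.805/9.858) = 0.997308.
In 86400 s of true time the clock registers 86400/0.997308 = 86633.2 s, so it gains 233 s.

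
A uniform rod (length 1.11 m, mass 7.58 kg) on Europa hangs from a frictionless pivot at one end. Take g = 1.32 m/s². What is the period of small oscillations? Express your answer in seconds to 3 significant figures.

4.70 s

For a physical pendulum T = 2π√(I/(mgd)), with d = 0.5550 m from pivot to centre of mass.
I_cm = mL²/12 = 7.58 × 1.11²/12 = 0.7783 kg·m²; I = I_cm + md² = 0.7783 + 7.58 × 0.5550² = 3.113 kg·m².
T = 2π√(3.113/(7.58 × 1.32 × 0.5550)) = 4.70 s.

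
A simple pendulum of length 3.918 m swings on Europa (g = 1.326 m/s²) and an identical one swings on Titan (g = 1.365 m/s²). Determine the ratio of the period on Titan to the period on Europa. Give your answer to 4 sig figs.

0.9856

T ∝ 1/√g, so T₂/T₁ = √(g₁/g₂) = √(1.326/1.365) = 0.9856.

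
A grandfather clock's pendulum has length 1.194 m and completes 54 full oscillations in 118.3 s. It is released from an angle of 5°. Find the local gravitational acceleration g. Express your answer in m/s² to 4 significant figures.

T = 118.3/54 = 2.1907 s.
From T = 2π√(L/g), g = 4π²L/T² = 4π² × 1.194/2.1907² = 9.822 m/s².

9.822 m/s²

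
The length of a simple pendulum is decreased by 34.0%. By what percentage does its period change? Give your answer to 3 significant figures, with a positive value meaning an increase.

T ∝ √L, so T'/T = √(0.6600) = 0.8124.
Percentage change in T = (0.8124 − 1) × 100% = -18.8%.

-18.8%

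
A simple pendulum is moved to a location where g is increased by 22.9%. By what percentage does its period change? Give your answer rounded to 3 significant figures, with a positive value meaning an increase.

T ∝ 1/√g, so T'/T = 1/√(1.229) = 0.9020.
Percentage change in T = (0.9020 − 1) × 100% = -9.80%.

-9.80%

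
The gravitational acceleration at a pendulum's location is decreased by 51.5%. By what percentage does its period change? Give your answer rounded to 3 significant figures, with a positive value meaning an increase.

T ∝ 1/√g, so T'/T = 1/√(0.4850) = 1.436.
Percentage change in T = (1.436 − 1) × 100% = 43.6%.

43.6%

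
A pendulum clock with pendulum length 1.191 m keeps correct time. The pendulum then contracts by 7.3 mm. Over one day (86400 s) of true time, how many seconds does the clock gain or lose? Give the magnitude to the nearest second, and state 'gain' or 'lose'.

T ∝ √L, so T'/T = √(1.18370/1.191) = 0.996931.
In 86400 s of true time the clock registers 86400/0.996931 = 86666.0 s, so it gains 266 s.

gain 266 s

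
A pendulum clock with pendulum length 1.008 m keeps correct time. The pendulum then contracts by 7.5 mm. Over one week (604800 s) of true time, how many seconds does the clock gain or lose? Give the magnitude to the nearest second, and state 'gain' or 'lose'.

gain 2263 s

T ∝ √L, so T'/T = √(1.00050/1.008) = 0.996273.
In 604800 s of true time the clock registers 604800/0.996273 = 607062.6 s, so it gains 2263 s.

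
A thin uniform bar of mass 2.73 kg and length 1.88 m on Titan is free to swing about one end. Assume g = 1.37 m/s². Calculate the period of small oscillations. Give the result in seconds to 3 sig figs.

For a physical pendulum T = 2π√(I/(mgd)), with d = 0.9400 m from pivot to centre of mass.
I_cm = mL²/12 = 2.73 × 1.88²/12 = 0.8041 kg·m²; I = I_cm + md² = 0.8041 + 2.73 × 0.9400² = 3.216 kg·m².
T = 2π√(3.216/(2.73 × 1.37 × 0.9400)) = 6.01 s.

6.01 s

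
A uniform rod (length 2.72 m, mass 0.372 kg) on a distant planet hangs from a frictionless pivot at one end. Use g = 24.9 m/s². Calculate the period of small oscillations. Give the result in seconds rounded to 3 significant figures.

For a physical pendulum T = 2π√(I/(mgd)), with d = 1.360 m from pivot to centre of mass.
I_cm = mL²/12 = 0.372 × 2.72²/12 = 0.2294 kg·m²; I = I_cm + md² = 0.2294 + 0.372 × 1.360² = 0.9174 kg·m².
T = 2π√(0.9174/(0.372 × 24.9 × 1.360)) = 1.70 s.

1.70 s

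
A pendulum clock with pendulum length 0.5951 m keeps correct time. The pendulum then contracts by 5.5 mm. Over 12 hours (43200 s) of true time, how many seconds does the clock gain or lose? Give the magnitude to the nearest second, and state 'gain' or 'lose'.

T ∝ √L, so T'/T = √(0.58960/0.5951) = 0.995368.
In 43200 s of true time the clock registers 43200/0.995368 = 43401.0 s, so it gains 201 s.

gain 201 s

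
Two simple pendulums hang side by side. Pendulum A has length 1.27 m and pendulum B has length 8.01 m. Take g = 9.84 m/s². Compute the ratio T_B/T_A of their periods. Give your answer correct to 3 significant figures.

2.51

T ∝ √L, so T_B/T_A = √(L_B/L_A) = √(8.01/1.27) = 2.51.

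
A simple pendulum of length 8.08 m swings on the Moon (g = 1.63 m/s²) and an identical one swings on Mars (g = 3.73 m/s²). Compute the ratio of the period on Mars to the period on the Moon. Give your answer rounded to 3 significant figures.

0.661

T ∝ 1/√g, so T₂/T₁ = √(g₁/g₂) = √(1.63/3.73) = 0.661.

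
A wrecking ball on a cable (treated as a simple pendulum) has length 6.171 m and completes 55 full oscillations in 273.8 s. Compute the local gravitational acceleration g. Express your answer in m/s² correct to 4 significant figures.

9.830 m/s²

T = 273.8/55 = 4.9782 s.
From T = 2π√(L/g), g = 4π²L/T² = 4π² × 6.171/4.9782² = 9.830 m/s².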